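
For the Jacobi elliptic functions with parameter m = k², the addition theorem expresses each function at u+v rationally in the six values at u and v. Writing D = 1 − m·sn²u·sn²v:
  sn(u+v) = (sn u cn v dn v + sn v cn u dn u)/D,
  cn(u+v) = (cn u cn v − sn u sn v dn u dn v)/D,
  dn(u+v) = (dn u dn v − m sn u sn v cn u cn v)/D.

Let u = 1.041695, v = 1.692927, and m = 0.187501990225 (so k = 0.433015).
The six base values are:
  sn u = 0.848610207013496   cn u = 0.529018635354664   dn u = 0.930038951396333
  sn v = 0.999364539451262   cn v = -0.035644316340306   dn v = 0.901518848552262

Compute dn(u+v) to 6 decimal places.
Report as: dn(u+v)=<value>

m = k² = 0.187501990225
D = 1 − m·sn²u·sn²v = 0.8651440059495205
dn(u+v) = (dn u·dn v − m·sn u·sn v·cn u·cn v)/D = 0.8414461119510422/0.8651440059495205 = 0.9726081509719654

dn(u+v)=0.972608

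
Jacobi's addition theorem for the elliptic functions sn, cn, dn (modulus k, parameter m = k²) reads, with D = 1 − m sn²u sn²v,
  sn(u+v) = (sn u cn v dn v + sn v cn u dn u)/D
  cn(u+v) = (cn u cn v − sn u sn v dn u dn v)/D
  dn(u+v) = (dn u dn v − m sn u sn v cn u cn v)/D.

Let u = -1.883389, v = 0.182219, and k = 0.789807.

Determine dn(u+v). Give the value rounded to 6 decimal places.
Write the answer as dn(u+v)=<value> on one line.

dn(u+v)=0.627738

sn u = -0.9983792910584596, cn u = 0.05691037854036479, dn u = 0.6150001990354111
sn v = 0.1805983419390047, cn v = 0.9835569322051888, dn v = 0.9897749482209783
m = k² = 0.623795097249
D = 1 − m·sn²u·sn²v = 0.9797203431199166
dn(u+v) = (dn u·dn v − m·sn u·sn v·cn u·cn v)/D = 0.6150074645394105/0.9797203431199166 = 0.6277377711489802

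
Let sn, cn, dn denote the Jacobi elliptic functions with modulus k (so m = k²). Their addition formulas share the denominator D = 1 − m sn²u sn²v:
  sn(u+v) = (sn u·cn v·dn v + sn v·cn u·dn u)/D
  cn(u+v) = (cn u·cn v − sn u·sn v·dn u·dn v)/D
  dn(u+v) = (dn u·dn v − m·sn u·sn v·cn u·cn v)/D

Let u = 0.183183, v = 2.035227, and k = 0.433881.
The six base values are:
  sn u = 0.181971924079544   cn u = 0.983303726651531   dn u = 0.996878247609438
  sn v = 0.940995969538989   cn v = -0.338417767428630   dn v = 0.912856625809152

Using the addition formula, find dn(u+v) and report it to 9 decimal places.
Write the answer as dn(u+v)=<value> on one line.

m = k² = 0.188252722161
D = 1 − m·sn²u·sn²v = 0.9944801717395392
dn(u+v) = (dn u·dn v − m·sn u·sn v·cn u·cn v)/D = 0.9207338140590094/0.9944801717395392 = 0.9258443156774729

dn(u+v)=0.925844316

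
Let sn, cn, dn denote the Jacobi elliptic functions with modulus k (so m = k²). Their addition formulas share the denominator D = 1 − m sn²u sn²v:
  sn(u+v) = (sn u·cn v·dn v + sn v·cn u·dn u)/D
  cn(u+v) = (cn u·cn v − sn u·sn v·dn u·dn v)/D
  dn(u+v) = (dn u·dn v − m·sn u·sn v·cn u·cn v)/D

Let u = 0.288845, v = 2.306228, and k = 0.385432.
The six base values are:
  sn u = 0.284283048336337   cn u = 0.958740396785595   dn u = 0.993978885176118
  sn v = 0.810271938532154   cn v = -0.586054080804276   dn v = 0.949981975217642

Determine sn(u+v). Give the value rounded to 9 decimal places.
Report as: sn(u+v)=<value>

sn(u+v)=0.618768406

m = k² = 0.148557826624
D = 1 − m·sn²u·sn²v = 0.9921175892563405
sn(u+v) = (sn u·cn v·dn v + sn v·cn u·dn u)/D = 0.6138910188356249/0.9921175892563405 = 0.6187684055634755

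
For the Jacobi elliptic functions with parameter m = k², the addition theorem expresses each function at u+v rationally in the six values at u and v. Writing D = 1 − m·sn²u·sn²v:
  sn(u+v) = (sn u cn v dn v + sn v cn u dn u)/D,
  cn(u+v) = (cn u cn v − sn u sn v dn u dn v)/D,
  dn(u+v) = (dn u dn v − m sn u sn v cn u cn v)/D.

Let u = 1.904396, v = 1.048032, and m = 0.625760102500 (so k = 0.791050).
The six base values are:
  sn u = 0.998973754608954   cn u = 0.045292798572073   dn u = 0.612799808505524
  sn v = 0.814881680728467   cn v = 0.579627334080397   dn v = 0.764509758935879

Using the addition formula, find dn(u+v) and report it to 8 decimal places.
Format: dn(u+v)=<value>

m = k² = 0.6257601025
D = 1 − m·sn²u·sn²v = 0.5853275947661322
dn(u+v) = (dn u·dn v − m·sn u·sn v·cn u·cn v)/D = 0.4551182592263006/0.5853275947661322 = 0.7775445123309848

dn(u+v)=0.77754451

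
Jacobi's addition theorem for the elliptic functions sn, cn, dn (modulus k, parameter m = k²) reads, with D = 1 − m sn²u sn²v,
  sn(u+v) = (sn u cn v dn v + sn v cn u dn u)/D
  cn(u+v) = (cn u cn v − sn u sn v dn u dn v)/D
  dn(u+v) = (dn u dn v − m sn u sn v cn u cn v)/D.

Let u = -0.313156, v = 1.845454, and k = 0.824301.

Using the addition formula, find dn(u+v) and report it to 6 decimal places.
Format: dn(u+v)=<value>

dn(u+v)=0.616195

sn u = -0.3048264617493112, cn u = 0.9524079106230669, dn u = 0.9679173578523324
sn v = 0.993491633432665, cn v = 0.1139051109445715, dn v = 0.5738846462932703
m = k² = 0.679472138601
D = 1 − m·sn²u·sn²v = 0.9376831615766846
dn(u+v) = (dn u·dn v − m·sn u·sn v·cn u·cn v)/D = 0.57779602253856/0.9376831615766846 = 0.6161953698379463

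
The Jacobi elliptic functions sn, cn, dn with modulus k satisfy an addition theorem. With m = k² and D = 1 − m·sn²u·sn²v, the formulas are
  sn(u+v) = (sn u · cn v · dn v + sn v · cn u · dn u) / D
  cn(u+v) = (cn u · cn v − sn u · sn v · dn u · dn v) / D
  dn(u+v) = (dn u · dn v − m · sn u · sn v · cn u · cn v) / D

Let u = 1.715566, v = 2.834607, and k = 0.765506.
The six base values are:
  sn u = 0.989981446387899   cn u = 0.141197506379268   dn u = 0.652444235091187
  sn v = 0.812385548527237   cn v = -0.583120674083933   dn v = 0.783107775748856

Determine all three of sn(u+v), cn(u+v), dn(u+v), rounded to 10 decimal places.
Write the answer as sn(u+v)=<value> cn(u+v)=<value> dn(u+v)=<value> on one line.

sn(u+v)=-0.6074894331 cn(u+v)=-0.7943277590 dn(u+v)=0.8852913470

m = k² = 0.585999436036
D = 1 − m·sn²u·sn²v = 0.6209681657359211
sn(u+v) = (sn u·cn v·dn v + sn v·cn u·dn u)/D = -0.3772315989902804/0.6209681657359211 = -0.6074894331228979
cn(u+v) = (cn u·cn v − sn u·sn v·dn u·dn v)/D = -0.4932522514704526/0.6209681657359211 = -0.7943277589534563
dn(u+v) = (dn u·dn v − m·sn u·sn v·cn u·cn v)/D = 0.5497377438883045/0.6209681657359211 = 0.8852913469997288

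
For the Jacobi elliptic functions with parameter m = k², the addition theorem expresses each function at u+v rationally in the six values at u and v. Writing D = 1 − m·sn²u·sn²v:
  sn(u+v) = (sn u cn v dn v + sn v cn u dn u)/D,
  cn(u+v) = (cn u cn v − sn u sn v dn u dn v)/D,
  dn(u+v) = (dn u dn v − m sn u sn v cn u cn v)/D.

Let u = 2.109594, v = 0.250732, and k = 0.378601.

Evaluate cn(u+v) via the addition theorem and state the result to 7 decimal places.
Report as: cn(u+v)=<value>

sn u = 0.9029385444476131, cn u = -0.4297696882643374, dn u = 0.9397532805935448
sn v = 0.2477530410854554, cn v = 0.9688232194951299, dn v = 0.9955911031076648
m = k² = 0.143338717201
D = 1 − m·sn²u·sn²v = 0.9928267182961956
cn(u+v) = (cn u·cn v − sn u·sn v·dn u·dn v)/D = -0.6256722099563034/0.9928267182961956 = -0.6301927601525759

cn(u+v)=-0.6301928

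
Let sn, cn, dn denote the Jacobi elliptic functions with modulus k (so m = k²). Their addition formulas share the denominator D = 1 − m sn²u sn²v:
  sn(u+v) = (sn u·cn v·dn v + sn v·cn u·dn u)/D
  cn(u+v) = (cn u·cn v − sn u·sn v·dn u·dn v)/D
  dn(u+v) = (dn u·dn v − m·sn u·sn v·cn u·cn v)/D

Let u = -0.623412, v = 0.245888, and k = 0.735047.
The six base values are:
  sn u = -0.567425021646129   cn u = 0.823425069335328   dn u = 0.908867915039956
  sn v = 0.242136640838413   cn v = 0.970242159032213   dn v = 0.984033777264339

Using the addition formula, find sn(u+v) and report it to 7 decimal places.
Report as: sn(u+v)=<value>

m = k² = 0.540294092209
D = 1 − m·sn²u·sn²v = 0.9898007506168657
sn(u+v) = (sn u·cn v·dn v + sn v·cn u·dn u)/D = -0.3605382995809358/0.9898007506168657 = -0.3642534109579532

sn(u+v)=-0.3642534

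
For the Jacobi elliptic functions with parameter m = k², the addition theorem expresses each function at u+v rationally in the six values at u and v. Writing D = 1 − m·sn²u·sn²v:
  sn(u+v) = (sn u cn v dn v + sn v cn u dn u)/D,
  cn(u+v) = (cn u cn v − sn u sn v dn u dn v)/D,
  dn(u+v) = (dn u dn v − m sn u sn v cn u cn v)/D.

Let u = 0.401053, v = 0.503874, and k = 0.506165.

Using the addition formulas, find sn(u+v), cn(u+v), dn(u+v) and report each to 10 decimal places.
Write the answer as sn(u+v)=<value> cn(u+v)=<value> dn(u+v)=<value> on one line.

sn u = 0.3879354390273172, cn u = 0.9216865492924819, dn u = 0.9805320030511738
sn v = 0.478280369211184, cn v = 0.8782072013068519, dn v = 0.9702541013085095
m = k² = 0.256203007225
D = 1 − m·sn²u·sn²v = 0.9911800068945835
sn(u+v) = (sn u·cn v·dn v + sn v·cn u·dn u)/D = 0.7627962459534201/0.9911800068945835 = 0.7695839712740967
cn(u+v) = (cn u·cn v − sn u·sn v·dn u·dn v)/D = 0.6329136538477552/0.9911800068945835 = 0.6385456218297878
dn(u+v) = (dn u·dn v − m·sn u·sn v·cn u·cn v)/D = 0.9128877301067824/0.9911800068945835 = 0.9210110411396466

sn(u+v)=0.7695839713 cn(u+v)=0.6385456218 dn(u+v)=0.9210110411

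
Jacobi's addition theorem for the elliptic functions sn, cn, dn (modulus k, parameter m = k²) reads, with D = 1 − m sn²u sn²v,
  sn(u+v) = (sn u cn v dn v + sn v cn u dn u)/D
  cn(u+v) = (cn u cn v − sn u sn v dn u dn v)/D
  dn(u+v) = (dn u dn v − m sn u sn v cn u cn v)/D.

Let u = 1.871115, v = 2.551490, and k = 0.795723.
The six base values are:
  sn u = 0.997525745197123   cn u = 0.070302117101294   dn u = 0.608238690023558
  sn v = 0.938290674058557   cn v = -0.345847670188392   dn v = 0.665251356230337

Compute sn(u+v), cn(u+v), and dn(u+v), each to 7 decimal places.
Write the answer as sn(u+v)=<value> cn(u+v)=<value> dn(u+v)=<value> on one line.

m = k² = 0.633175092729
D = 1 − m·sn²u·sn²v = 0.4453144546771656
sn(u+v) = (sn u·cn v·dn v + sn v·cn u·dn u)/D = -0.1893846179269927/0.4453144546771656 = -0.4252828892883988
cn(u+v) = (cn u·cn v − sn u·sn v·dn u·dn v)/D = -0.403036512039627/0.4453144546771656 = -0.9050604753708514
dn(u+v) = (dn u·dn v − m·sn u·sn v·cn u·cn v)/D = 0.4190407711250008/0.4453144546771656 = 0.9409997064406722

sn(u+v)=-0.4252829 cn(u+v)=-0.9050605 dn(u+v)=0.9409997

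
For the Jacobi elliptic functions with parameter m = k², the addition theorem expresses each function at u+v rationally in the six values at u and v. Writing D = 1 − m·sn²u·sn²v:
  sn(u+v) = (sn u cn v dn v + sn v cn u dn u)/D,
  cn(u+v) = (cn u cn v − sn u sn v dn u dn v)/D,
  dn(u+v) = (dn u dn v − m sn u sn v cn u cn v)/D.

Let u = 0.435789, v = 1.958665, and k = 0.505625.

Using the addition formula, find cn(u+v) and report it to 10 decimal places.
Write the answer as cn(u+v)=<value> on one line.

cn(u+v)=-0.5817074448

sn u = 0.419052086851195, cn u = 0.9079621955266962, dn u = 0.9772949937049881
sn v = 0.972858301892872, cn v = -0.231401651761861, dn v = 0.8706508686386994
m = k² = 0.255656640625
D = 1 − m·sn²u·sn²v = 0.9575094578883347
cn(u+v) = (cn u·cn v − sn u·sn v·dn u·dn v)/D = -0.5569903801393172/0.9575094578883347 = -0.5817074448201156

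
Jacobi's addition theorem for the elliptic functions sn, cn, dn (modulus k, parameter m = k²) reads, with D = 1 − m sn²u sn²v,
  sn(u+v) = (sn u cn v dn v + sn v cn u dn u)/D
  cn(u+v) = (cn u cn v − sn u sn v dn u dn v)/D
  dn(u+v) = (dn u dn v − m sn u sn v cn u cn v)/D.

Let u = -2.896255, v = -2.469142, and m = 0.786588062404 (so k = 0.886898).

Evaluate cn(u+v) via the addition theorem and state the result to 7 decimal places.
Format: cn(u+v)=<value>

cn(u+v)=-0.6768506

sn u = -0.9470567275309978, cn u = -0.3210662779525085, dn u = 0.5426750696889965
sn v = -0.9936945796681291, cn v = -0.112120838108624, dn v = 0.4725465065945471
m = k² = 0.786588062404
D = 1 − m·sn²u·sn²v = 0.3033651772286596
cn(u+v) = (cn u·cn v − sn u·sn v·dn u·dn v)/D = -0.2053329073395374/0.3033651772286596 = -0.676850616854976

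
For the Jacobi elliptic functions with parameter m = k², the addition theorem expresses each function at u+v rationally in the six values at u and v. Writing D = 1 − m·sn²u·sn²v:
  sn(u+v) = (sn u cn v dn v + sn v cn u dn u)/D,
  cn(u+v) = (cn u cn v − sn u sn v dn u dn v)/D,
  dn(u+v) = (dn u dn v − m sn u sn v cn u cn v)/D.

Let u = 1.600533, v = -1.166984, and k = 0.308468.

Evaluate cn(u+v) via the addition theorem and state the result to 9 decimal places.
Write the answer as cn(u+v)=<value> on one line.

cn(u+v)=0.908002322

sn u = 0.9999567957075607, cn u = 0.009295521409135581, dn u = 0.9512390418774173
sn v = -0.9118730846289563, cn v = 0.4104722615832552, dn v = 0.9596246656193556
m = k² = 0.095152507024
D = 1 − m·sn²u·sn²v = 0.9208863354079109
cn(u+v) = (cn u·cn v − sn u·sn v·dn u·dn v)/D = 0.8361669306275375/0.9208863354079109 = 0.9080023217601045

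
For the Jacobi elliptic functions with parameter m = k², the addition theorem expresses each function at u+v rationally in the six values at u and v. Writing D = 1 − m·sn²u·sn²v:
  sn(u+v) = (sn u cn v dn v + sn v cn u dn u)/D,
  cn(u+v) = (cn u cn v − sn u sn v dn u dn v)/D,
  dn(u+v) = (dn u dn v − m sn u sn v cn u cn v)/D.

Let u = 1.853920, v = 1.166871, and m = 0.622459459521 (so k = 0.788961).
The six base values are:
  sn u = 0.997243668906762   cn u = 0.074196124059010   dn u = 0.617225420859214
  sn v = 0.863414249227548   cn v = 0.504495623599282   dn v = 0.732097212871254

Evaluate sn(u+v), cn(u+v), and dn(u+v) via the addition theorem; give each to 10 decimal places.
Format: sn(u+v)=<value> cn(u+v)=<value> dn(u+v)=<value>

m = k² = 0.622459459521
D = 1 − m·sn²u·sn²v = 0.5385208645333556
sn(u+v) = (sn u·cn v·dn v + sn v·cn u·dn u)/D = 0.4078625062597248/0.5385208645333556 = 0.7573754948439181
cn(u+v) = (cn u·cn v − sn u·sn v·dn u·dn v)/D = -0.3516431394543176/0.5385208645333556 = -0.652979601373527
dn(u+v) = (dn u·dn v − m·sn u·sn v·cn u·cn v)/D = 0.4318071966429252/0.5385208645333556 = 0.8018393066666024

sn(u+v)=0.7573754948 cn(u+v)=-0.6529796014 dn(u+v)=0.8018393067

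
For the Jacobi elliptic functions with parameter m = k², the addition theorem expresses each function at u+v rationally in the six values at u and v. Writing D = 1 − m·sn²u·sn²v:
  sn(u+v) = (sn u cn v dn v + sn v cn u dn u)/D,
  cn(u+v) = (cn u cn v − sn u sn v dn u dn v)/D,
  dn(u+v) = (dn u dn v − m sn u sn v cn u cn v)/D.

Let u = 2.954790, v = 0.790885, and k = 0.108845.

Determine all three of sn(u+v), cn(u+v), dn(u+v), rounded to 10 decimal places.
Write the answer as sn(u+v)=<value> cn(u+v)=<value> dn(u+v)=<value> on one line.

sn(u+v)=-0.5599522493 cn(u+v)=-0.8285248811 dn(u+v)=0.9981409424

sn u = 0.1948996926798432, cn u = -0.9808231796778167, dn u = 0.9997749608132189
sn v = 0.7103698328366649, cn v = 0.7038286017174982, dn v = 0.9970063119073121
m = k² = 0.011847234025
D = 1 − m·sn²u·sn²v = 0.9997729046215408
sn(u+v) = (sn u·cn v·dn v + sn v·cn u·dn u)/D = -0.5598250866856223/0.9997729046215408 = -0.5599522492535856
cn(u+v) = (cn u·cn v − sn u·sn v·dn u·dn v)/D = -0.8283367269008589/0.9997729046215408 = -0.8285248810722888
dn(u+v) = (dn u·dn v − m·sn u·sn v·cn u·cn v)/D = 0.9979142692487849/0.9997729046215408 = 0.9981409424438647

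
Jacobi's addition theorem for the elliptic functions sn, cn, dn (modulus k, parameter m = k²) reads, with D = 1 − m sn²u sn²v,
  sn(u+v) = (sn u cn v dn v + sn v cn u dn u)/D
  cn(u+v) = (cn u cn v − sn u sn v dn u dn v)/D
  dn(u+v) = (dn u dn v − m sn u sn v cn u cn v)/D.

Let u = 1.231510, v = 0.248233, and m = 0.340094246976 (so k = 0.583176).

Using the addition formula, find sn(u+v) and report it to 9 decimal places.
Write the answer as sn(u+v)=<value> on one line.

sn(u+v)=0.977890012

sn u = 0.9141675956051409, cn u = 0.4053364123114472, dn u = 0.8460392567760156
sn v = 0.2448620980079331, cn v = 0.9695579162479946, dn v = 0.9897518967893115
m = k² = 0.340094246976
D = 1 − m·sn²u·sn²v = 0.9829590397392687
sn(u+v) = (sn u·cn v·dn v + sn v·cn u·dn u)/D = 0.9612258272629209/0.9829590397392687 = 0.9778900120984568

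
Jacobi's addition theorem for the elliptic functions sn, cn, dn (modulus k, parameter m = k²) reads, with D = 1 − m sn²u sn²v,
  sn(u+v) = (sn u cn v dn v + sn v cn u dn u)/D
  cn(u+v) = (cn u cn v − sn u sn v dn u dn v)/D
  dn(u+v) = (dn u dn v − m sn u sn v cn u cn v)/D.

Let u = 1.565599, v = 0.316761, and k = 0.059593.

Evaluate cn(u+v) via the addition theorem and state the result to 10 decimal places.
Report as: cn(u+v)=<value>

sn u = 0.9999783321229292, cn u = 0.006582954097106944, dn u = 0.9982228349665759
sn v = 0.3114728218833233, cn v = 0.9502550611430804, dn v = 0.9998277186646204
m = k² = 0.003551325649
D = 1 − m·sn²u·sn²v = 0.9996554819405344
cn(u+v) = (cn u·cn v − sn u·sn v·dn u·dn v)/D = -0.3046034964378876/0.9996554819405344 = -0.3047084740100562

cn(u+v)=-0.3047084740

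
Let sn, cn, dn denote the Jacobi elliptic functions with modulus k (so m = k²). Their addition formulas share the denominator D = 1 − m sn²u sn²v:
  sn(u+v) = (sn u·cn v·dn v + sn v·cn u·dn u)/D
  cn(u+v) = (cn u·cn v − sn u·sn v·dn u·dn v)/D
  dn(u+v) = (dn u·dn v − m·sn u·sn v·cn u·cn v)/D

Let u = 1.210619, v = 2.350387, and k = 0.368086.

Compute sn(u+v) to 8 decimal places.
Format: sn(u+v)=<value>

sn u = 0.9249036097623093, cn u = 0.3802016736531414, dn u = 0.9402647686326041
sn v = 0.7785440820182708, cn v = -0.6275899237195639, dn v = 0.9580589546201549
m = k² = 0.135487303396
D = 1 − m·sn²u·sn²v = 0.9297481179283371
sn(u+v) = (sn u·cn v·dn v + sn v·cn u·dn u)/D = -0.2777931691728038/0.9297481179283371 = -0.2987832551807493

sn(u+v)=-0.29878326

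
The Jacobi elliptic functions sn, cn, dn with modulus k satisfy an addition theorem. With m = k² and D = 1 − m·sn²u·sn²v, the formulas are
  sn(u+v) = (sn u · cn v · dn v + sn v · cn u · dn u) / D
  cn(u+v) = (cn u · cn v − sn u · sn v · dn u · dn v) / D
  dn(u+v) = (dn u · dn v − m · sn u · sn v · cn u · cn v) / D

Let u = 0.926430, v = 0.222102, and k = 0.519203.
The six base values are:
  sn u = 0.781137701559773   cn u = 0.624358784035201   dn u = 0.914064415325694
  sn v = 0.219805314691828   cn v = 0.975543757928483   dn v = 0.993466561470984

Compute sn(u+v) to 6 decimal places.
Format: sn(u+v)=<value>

sn(u+v)=0.889569

m = k² = 0.269571755209
D = 1 − m·sn²u·sn²v = 0.992052949669533
sn(u+v) = (sn u·cn v·dn v + sn v·cn u·dn u)/D = 0.882499111086929/0.992052949669533 = 0.8895685571832653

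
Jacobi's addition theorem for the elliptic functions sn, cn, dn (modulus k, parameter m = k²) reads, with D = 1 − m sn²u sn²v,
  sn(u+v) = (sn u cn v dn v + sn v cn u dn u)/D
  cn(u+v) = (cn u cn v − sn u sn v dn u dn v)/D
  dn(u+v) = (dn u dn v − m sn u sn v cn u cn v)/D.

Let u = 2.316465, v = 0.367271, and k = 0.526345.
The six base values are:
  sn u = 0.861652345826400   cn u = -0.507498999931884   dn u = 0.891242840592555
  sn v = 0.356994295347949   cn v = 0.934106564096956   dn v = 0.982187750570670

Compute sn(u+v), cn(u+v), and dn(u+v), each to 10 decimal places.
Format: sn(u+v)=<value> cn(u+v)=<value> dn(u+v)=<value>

m = k² = 0.277039059025
D = 1 − m·sn²u·sn²v = 0.9737863373900576
sn(u+v) = (sn u·cn v·dn v + sn v·cn u·dn u)/D = 0.629068224633609/0.9737863373900576 = 0.6460023112663891
cn(u+v) = (cn u·cn v − sn u·sn v·dn u·dn v)/D = -0.7433256349971137/0.9737863373900576 = -0.7633354530208087
dn(u+v) = (dn u·dn v − m·sn u·sn v·cn u·cn v)/D = 0.915766368638229/0.9737863373900576 = 0.940418173346595

sn(u+v)=0.6460023113 cn(u+v)=-0.7633354530 dn(u+v)=0.9404181733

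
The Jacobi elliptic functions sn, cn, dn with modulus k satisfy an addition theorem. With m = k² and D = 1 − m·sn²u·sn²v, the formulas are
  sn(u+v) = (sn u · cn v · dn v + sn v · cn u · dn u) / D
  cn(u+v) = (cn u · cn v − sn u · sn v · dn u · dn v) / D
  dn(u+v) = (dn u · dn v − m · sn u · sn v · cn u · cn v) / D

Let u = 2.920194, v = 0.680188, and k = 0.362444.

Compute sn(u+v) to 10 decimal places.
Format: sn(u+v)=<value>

sn(u+v)=-0.3394416913

sn u = 0.3261052867718812, cn u = -0.945333455421646, dn u = 0.9929904151281363
sn v = 0.624053990253462, cn v = 0.7813812240185529, dn v = 0.9740844499659085
m = k² = 0.131365653136
D = 1 − m·sn²u·sn²v = 0.9945594621318804
sn(u+v) = (sn u·cn v·dn v + sn v·cn u·dn u)/D = -0.3375949458841333/0.9945594621318804 = -0.3394416912594489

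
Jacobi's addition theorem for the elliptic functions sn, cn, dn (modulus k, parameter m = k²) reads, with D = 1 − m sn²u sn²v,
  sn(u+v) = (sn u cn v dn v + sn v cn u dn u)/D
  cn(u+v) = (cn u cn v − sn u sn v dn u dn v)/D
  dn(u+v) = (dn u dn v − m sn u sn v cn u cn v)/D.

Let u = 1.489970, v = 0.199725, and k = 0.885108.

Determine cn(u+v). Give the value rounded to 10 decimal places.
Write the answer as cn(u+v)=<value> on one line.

cn(u+v)=0.2536081973

sn u = 0.9345156811267845, cn u = 0.3559219601656268, dn u = 0.5619851733091946
sn v = 0.1973897564921444, cn v = 0.9803250909937845, dn v = 0.9846197124873621
m = k² = 0.783416171664
D = 1 − m·sn²u·sn²v = 0.9733427747812707
cn(u+v) = (cn u·cn v − sn u·sn v·dn u·dn v)/D = 0.2468477064574467/0.9733427747812707 = 0.25360819728992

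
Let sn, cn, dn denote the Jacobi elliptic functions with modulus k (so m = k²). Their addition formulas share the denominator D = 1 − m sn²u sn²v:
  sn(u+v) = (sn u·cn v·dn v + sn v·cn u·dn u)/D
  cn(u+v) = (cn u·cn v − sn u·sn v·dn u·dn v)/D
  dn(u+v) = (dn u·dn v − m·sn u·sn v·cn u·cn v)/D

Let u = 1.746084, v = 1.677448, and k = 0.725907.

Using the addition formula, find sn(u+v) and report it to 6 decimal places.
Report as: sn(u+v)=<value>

sn(u+v)=0.322660

sn u = 0.9958993719464705, cn u = 0.09046790014488946, dn u = 0.6909209394925534
sn v = 0.9904731628876487, cn v = 0.1377058952962336, dn v = 0.6950189662788302
m = k² = 0.526940972649
D = 1 − m·sn²u·sn²v = 0.4872822990804401
sn(u+v) = (sn u·cn v·dn v + sn v·cn u·dn u)/D = 0.1572264257271851/0.4872822990804401 = 0.32265983398923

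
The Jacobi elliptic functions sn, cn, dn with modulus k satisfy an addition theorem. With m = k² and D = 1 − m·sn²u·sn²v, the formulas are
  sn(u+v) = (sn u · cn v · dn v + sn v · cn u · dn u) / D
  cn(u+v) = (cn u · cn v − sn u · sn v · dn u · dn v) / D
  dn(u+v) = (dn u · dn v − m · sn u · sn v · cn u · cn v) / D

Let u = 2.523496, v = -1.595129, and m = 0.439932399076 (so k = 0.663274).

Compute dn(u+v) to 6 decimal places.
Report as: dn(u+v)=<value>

sn u = 0.8493600933678628, cn u = -0.5278138230419276, dn u = 0.8262125865330396
sn v = -0.9874599892574274, cn v = 0.1578694701825573, dn v = 0.7556665499760213
m = k² = 0.439932399076
D = 1 − m·sn²u·sn²v = 0.6905370463716175
dn(u+v) = (dn u·dn v − m·sn u·sn v·cn u·cn v)/D = 0.5935960930050954/0.6905370463716175 = 0.8596151301716656

dn(u+v)=0.859615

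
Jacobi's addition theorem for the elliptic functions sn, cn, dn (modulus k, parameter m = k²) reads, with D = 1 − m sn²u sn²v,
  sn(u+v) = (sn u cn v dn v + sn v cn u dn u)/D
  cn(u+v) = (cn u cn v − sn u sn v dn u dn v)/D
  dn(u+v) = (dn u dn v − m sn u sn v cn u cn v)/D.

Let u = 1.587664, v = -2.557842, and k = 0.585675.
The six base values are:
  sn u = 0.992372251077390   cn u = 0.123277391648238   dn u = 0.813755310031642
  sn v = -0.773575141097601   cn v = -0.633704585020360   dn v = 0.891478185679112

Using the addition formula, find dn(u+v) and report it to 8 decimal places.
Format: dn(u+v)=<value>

dn(u+v)=0.88346347

m = k² = 0.343015205625
D = 1 − m·sn²u·sn²v = 0.7978528574564007
dn(u+v) = (dn u·dn v − m·sn u·sn v·cn u·cn v)/D = 0.7048738529380811/0.7978528574564007 = 0.8834634686717275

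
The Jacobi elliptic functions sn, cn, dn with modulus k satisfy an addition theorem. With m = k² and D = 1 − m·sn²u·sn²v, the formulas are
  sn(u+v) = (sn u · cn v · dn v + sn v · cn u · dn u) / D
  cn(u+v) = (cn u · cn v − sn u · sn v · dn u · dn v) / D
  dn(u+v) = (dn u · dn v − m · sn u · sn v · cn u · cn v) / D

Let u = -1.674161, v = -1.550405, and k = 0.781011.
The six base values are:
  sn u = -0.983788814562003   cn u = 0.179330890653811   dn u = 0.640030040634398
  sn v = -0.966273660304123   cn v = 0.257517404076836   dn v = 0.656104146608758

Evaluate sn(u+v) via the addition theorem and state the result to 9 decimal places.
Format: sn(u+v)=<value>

m = k² = 0.609978182121
D = 1 − m·sn²u·sn²v = 0.4487884048940603
sn(u+v) = (sn u·cn v·dn v + sn v·cn u·dn u)/D = -0.2771253671713302/0.4487884048940603 = -0.6174967181621986

sn(u+v)=-0.617496718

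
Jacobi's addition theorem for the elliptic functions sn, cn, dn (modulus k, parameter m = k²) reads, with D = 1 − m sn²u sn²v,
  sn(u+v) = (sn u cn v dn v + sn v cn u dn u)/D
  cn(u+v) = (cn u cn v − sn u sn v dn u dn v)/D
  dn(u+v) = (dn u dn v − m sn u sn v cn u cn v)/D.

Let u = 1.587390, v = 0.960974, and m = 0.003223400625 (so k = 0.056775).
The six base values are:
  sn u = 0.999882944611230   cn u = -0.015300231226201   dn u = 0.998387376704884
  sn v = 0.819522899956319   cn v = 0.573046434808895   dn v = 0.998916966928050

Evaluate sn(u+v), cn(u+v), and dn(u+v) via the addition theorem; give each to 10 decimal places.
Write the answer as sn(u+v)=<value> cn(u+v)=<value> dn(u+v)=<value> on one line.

sn(u+v)=0.5610544703 cn(u+v)=-0.8277788843 dn(u+v)=0.9994925368

m = k² = 0.003223400625
D = 1 − m·sn²u·sn²v = 0.9978356136118979
sn(u+v) = (sn u·cn v·dn v + sn v·cn u·dn u)/D = 0.5598401316842962/0.9978356136118979 = 0.5610544703428902
cn(u+v) = (cn u·cn v − sn u·sn v·dn u·dn v)/D = -0.825987250959688/0.9978356136118979 = -0.8277788843092453
dn(u+v) = (dn u·dn v − m·sn u·sn v·cn u·cn v)/D = 0.9973292487598234/0.9978356136118979 = 0.9994925368014862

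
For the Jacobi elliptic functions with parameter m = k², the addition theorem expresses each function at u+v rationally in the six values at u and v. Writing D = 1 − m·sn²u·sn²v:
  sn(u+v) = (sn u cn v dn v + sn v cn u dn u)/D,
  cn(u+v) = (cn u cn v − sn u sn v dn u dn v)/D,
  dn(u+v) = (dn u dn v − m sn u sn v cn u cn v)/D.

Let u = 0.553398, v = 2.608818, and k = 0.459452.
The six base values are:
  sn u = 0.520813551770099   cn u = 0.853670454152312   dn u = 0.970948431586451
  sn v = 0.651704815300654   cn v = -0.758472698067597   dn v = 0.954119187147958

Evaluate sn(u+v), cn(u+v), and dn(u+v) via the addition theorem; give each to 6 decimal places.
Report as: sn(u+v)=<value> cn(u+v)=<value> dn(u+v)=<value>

sn(u+v)=0.167349 cn(u+v)=-0.985898 dn(u+v)=0.997040

m = k² = 0.211096140304
D = 1 − m·sn²u·sn²v = 0.9756809444379221
sn(u+v) = (sn u·cn v·dn v + sn v·cn u·dn u)/D = 0.1632796728983904/0.9756809444379221 = 0.1673494535577445
cn(u+v) = (cn u·cn v − sn u·sn v·dn u·dn v)/D = -0.9619215424126181/0.9756809444379221 = -0.9858976419456151
dn(u+v) = (dn u·dn v − m·sn u·sn v·cn u·cn v)/D = 0.9727925930694697/0.9756809444379221 = 0.9970396558578723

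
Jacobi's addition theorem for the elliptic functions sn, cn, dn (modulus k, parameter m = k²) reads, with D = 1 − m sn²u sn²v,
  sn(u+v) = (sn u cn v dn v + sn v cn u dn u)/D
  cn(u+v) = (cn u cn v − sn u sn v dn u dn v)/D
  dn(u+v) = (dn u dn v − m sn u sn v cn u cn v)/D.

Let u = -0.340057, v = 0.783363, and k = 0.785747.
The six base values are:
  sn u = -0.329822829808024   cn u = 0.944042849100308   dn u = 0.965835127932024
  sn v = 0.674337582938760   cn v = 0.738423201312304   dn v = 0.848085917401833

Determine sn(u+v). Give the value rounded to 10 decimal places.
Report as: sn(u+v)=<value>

m = k² = 0.617398348009
D = 1 − m·sn²u·sn²v = 0.9694591148373889
sn(u+v) = (sn u·cn v·dn v + sn v·cn u·dn u)/D = 0.4083037606237617/0.9694591148373889 = 0.4211665601723164

sn(u+v)=0.4211665602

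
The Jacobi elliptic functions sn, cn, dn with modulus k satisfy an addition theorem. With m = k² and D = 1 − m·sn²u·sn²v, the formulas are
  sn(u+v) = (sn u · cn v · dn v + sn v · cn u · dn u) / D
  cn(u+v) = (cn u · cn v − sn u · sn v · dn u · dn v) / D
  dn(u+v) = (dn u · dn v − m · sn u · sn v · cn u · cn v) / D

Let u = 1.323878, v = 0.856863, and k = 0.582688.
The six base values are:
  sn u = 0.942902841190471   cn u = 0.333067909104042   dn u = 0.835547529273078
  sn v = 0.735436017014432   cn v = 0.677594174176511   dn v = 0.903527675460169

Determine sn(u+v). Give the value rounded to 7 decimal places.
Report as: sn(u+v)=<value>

sn(u+v)=0.9345100

m = k² = 0.339525305344
D = 1 − m·sn²u·sn²v = 0.836733971953562
sn(u+v) = (sn u·cn v·dn v + sn v·cn u·dn u)/D = 0.781936257279528/0.836733971953562 = 0.9345099918124573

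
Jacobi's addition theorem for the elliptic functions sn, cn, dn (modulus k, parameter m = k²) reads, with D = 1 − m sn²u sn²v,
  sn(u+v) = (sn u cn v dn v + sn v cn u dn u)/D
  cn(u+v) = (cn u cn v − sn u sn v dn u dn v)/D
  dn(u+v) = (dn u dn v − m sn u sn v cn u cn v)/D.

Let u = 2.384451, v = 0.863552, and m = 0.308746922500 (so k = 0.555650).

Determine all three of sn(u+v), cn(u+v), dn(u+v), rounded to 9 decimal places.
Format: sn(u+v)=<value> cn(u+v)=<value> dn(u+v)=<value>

sn(u+v)=0.188591930 cn(u+v)=-0.982055540 dn(u+v)=0.994494255

sn u = 0.8445088504633263, cn u = -0.5355415964134917, dn u = 0.883064650701174
sn v = 0.7414063786642072, cn v = 0.6710563178124666, dn v = 0.911200821028599
m = k² = 0.3087469225
D = 1 − m·sn²u·sn²v = 0.8789614578040729
sn(u+v) = (sn u·cn v·dn v + sn v·cn u·dn u)/D = 0.1657650378493688/0.8789614578040729 = 0.1885919301439029
cn(u+v) = (cn u·cn v − sn u·sn v·dn u·dn v)/D = -0.8631889691903264/0.8789614578040729 = -0.9820555401221446
dn(u+v) = (dn u·dn v − m·sn u·sn v·cn u·cn v)/D = 0.8741221205408182/0.8789614578040729 = 0.9944942554417063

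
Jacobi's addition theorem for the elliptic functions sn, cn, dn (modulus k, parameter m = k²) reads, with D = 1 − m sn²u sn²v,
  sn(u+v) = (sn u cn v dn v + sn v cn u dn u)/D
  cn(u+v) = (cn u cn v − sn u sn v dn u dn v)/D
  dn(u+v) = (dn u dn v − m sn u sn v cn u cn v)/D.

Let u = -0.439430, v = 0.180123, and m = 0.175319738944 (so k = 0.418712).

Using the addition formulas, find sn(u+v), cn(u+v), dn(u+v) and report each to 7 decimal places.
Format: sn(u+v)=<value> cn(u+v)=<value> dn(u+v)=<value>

sn(u+v)=-0.2559252 cn(u+v)=0.9666966 dn(u+v)=0.9942419

sn u = -0.4232667804775316, cn u = 0.9060050952087329, dn u = 0.9841700223737124
sn v = 0.1789837174375701, cn v = 0.9838520360766796, dn v = 0.9971878469798752
m = k² = 0.175319738944
D = 1 − m·sn²u·sn²v = 0.9989937955518164
sn(u+v) = (sn u·cn v·dn v + sn v·cn u·dn u)/D = -0.2556676453429714/0.9989937955518164 = -0.2559251583757312
cn(u+v) = (cn u·cn v − sn u·sn v·dn u·dn v)/D = 0.9657239039579609/0.9989937955518164 = 0.9666965983752901
dn(u+v) = (dn u·dn v − m·sn u·sn v·cn u·cn v)/D = 0.9932414928705269/0.9989937955518164 = 0.9942419034963955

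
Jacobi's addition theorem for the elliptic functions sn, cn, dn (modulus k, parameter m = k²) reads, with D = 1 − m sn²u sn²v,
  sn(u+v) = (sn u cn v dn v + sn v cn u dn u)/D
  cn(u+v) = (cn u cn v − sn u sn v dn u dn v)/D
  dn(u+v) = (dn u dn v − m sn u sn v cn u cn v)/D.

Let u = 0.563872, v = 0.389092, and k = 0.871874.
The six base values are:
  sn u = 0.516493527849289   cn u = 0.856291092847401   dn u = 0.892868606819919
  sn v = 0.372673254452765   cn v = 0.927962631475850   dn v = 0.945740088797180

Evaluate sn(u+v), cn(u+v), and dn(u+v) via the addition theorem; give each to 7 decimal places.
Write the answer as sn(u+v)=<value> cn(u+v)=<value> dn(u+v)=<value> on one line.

sn(u+v)=0.7596034 cn(u+v)=0.6503865 dn(u+v)=0.7492578

m = k² = 0.760164271876
D = 1 − m·sn²u·sn²v = 0.9718360429624199
sn(u+v) = (sn u·cn v·dn v + sn v·cn u·dn u)/D = 0.73821000203657/0.9718360429624199 = 0.759603440706218
cn(u+v) = (cn u·cn v − sn u·sn v·dn u·dn v)/D = 0.632069052631136/0.9718360429624199 = 0.6503865103669319
dn(u+v) = (dn u·dn v − m·sn u·sn v·cn u·cn v)/D = 0.7281557033921937/0.9718360429624199 = 0.7492577669506655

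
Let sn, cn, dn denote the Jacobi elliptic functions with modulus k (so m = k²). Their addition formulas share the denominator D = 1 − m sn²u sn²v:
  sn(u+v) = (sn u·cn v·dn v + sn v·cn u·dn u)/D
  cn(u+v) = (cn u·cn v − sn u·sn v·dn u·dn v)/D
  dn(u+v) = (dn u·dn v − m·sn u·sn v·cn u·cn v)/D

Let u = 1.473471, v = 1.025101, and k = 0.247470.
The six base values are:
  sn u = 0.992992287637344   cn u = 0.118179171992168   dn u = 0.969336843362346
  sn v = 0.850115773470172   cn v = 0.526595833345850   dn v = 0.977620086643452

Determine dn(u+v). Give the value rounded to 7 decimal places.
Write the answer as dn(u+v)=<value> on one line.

m = k² = 0.0612414009
D = 1 − m·sn²u·sn²v = 0.9563591685470713
dn(u+v) = (dn u·dn v − m·sn u·sn v·cn u·cn v)/D = 0.9444258993990724/0.9563591685470713 = 0.9875221887963616

dn(u+v)=0.9875222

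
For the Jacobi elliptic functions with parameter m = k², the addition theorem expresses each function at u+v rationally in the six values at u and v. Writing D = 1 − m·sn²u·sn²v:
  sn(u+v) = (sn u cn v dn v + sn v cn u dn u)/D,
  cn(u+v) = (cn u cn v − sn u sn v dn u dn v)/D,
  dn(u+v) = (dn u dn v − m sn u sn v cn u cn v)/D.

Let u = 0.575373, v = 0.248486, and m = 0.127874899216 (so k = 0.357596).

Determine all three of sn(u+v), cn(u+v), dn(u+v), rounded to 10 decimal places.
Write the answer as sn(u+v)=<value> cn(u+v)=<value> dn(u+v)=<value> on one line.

sn(u+v)=0.7266821947 cn(u+v)=0.6869737899 dn(u+v)=0.9656466663

sn u = 0.5409613780003656, cn u = 0.8410474347573659, dn u = 0.9811109978980158
sn v = 0.2456237876112525, cn v = 0.9693652330053427, dn v = 0.9961351181922312
m = k² = 0.127874899216
D = 1 − m·sn²u·sn²v = 0.9977423393058715
sn(u+v) = (sn u·cn v·dn v + sn v·cn u·dn u)/D = 0.7250415928354026/0.9977423393058715 = 0.7266821946634172
cn(u+v) = (cn u·cn v − sn u·sn v·dn u·dn v)/D = 0.6854228361400393/0.9977423393058715 = 0.6869737898633101
dn(u+v) = (dn u·dn v − m·sn u·sn v·cn u·cn v)/D = 0.9634665637355833/0.9977423393058715 = 0.9656466662584111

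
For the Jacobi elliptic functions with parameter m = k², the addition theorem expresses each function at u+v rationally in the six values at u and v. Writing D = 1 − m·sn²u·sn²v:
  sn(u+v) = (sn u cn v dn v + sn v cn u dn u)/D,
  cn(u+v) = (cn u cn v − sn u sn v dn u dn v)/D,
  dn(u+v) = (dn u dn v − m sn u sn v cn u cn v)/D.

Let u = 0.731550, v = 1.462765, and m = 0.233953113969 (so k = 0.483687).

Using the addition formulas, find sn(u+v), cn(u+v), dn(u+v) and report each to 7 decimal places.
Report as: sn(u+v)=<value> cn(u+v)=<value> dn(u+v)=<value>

sn(u+v)=0.8973016 cn(u+v)=-0.4414181 dn(u+v)=0.9009066

sn u = 0.657795011559556, cn u = 0.7531970013000341, dn u = 0.9480347179533347
sn v = 0.9823836002407545, cn v = 0.1868755253584949, dn v = 0.8798960761125261
m = k² = 0.233953113969
D = 1 − m·sn²u·sn²v = 0.902305033331866
sn(u+v) = (sn u·cn v·dn v + sn v·cn u·dn u)/D = 0.8096397136056454/0.902305033331866 = 0.8973015595579211
cn(u+v) = (cn u·cn v − sn u·sn v·dn u·dn v)/D = -0.3982937450281996/0.902305033331866 = -0.4414180685188619
dn(u+v) = (dn u·dn v − m·sn u·sn v·cn u·cn v)/D = 0.8128925234820773/0.902305033331866 = 0.900906559814232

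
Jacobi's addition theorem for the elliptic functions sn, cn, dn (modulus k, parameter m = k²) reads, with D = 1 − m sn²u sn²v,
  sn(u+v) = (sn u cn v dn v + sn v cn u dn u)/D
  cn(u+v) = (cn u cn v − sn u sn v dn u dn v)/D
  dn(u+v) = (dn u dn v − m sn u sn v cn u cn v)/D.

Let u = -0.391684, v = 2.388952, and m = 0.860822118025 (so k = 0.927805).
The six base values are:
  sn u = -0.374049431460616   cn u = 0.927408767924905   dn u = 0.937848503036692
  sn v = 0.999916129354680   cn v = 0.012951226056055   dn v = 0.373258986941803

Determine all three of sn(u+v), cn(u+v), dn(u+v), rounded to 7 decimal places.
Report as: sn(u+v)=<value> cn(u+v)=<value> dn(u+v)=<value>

m = k² = 0.860822118025
D = 1 − m·sn²u·sn²v = 0.8795800165930889
sn(u+v) = (sn u·cn v·dn v + sn v·cn u·dn u)/D = 0.8678877612533317/0.8795800165930889 = 0.9867070020700957
cn(u+v) = (cn u·cn v − sn u·sn v·dn u·dn v)/D = 0.1429399855064297/0.8795800165930889 = 0.1625093599330333
dn(u+v) = (dn u·dn v − m·sn u·sn v·cn u·cn v)/D = 0.3539275059116051/0.8795800165930889 = 0.4023823861784469

sn(u+v)=0.9867070 cn(u+v)=0.1625094 dn(u+v)=0.4023824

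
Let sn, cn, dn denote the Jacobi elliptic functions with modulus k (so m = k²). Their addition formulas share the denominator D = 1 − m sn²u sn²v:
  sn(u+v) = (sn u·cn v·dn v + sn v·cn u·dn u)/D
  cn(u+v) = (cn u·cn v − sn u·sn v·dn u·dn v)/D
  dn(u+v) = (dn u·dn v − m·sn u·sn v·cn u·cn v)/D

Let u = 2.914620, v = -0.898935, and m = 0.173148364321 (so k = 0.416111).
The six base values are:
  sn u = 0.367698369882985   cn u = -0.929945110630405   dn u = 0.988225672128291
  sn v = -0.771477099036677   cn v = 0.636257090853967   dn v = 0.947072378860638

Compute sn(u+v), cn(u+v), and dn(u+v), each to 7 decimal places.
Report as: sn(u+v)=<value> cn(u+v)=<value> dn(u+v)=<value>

sn(u+v)=0.9437010 cn(u+v)=-0.3307996 dn(u+v)=0.9196733

m = k² = 0.173148364321
D = 1 − m·sn²u·sn²v = 0.9860668959684211
sn(u+v) = (sn u·cn v·dn v + sn v·cn u·dn u)/D = 0.9305523255751736/0.9860668959684211 = 0.9437010099211105
cn(u+v) = (cn u·cn v − sn u·sn v·dn u·dn v)/D = -0.3261905772572732/0.9860668959684211 = -0.3307996430981692
dn(u+v) = (dn u·dn v − m·sn u·sn v·cn u·cn v)/D = 0.906859399499322/0.9860668959684211 = 0.9196733033093977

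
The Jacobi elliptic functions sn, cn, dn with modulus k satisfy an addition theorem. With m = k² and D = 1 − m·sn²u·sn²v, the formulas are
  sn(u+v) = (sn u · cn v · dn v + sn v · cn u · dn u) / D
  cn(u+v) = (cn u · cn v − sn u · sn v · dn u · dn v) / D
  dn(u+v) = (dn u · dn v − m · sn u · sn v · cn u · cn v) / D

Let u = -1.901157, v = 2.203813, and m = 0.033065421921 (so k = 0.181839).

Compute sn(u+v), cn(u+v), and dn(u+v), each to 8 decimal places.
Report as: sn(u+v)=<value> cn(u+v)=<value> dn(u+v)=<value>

sn u = -0.9517181181230776, cn u = -0.3069733272391393, dn u = 0.9849113764894058
sn v = 0.8192754612584795, cn v = -0.5734001382801591, dn v = 0.9888407772317447
m = k² = 0.033065421921
D = 1 − m·sn²u·sn²v = 0.9798974737706921
sn(u+v) = (sn u·cn v·dn v + sn v·cn u·dn u)/D = 0.2919245518080047/0.9798974737706921 = 0.2979133630018099
cn(u+v) = (cn u·cn v − sn u·sn v·dn u·dn v)/D = 0.9354031832070489/0.9798974737706921 = 0.9545929122641504
dn(u+v) = (dn u·dn v − m·sn u·sn v·cn u·cn v)/D = 0.9784585968243366/0.9798974737706921 = 0.9985316045965312

sn(u+v)=0.29791336 cn(u+v)=0.95459291 dn(u+v)=0.99853160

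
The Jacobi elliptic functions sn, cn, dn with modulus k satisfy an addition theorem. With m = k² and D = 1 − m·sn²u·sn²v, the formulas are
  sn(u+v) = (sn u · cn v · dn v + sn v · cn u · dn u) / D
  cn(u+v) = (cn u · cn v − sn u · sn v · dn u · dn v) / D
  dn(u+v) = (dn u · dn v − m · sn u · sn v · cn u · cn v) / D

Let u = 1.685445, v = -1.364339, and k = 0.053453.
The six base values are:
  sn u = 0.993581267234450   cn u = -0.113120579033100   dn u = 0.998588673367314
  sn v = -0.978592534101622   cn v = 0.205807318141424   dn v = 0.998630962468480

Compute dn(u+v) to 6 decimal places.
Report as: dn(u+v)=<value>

m = k² = 0.002857223209
D = 1 − m·sn²u·sn²v = 0.9972988123523404
dn(u+v) = (dn u·dn v − m·sn u·sn v·cn u·cn v)/D = 0.9971568906929304/0.9972988123523404 = 0.9998576939452327

dn(u+v)=0.999858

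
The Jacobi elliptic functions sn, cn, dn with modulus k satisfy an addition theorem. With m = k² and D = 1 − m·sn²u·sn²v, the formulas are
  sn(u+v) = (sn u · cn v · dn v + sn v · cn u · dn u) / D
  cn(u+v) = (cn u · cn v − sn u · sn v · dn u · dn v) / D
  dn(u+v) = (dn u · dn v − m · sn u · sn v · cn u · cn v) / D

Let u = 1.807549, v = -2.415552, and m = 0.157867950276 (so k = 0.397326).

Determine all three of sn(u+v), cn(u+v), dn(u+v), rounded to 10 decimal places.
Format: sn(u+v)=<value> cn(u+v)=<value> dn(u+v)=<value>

sn(u+v)=-0.5667227415 cn(u+v)=0.8239085715 dn(u+v)=0.9743186408

sn u = 0.9880417632503981, cn u = -0.1541864912145171, dn u = 0.9197201309892326
sn v = -0.7499024738836413, cn v = -0.6615483955563604, dn v = 0.9545796828135122
m = k² = 0.157867950276
D = 1 − m·sn²u·sn²v = 0.913332923505439
sn(u+v) = (sn u·cn v·dn v + sn v·cn u·dn u)/D = -0.5176065383269365/0.913332923505439 = -0.5667227415172165
cn(u+v) = (cn u·cn v − sn u·sn v·dn u·dn v)/D = 0.752502824340346/0.913332923505439 = 0.8239085715340084
dn(u+v) = (dn u·dn v − m·sn u·sn v·cn u·cn v)/D = 0.8898772926402092/0.913332923505439 = 0.9743186408136856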